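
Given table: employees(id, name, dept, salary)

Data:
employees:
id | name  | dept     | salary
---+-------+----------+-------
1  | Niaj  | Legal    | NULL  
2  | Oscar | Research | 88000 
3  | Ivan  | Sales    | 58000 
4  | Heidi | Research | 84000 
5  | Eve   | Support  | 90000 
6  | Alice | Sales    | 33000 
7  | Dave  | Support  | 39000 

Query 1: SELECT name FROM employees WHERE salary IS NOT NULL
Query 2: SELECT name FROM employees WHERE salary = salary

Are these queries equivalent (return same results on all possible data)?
Yes, equivalent

Both queries return: [('Alice',), ('Dave',), ('Eve',), ('Heidi',), ('Ivan',), ('Oscar',)]

Reason: IS NOT NULL vs self-equality (both exclude NULLs)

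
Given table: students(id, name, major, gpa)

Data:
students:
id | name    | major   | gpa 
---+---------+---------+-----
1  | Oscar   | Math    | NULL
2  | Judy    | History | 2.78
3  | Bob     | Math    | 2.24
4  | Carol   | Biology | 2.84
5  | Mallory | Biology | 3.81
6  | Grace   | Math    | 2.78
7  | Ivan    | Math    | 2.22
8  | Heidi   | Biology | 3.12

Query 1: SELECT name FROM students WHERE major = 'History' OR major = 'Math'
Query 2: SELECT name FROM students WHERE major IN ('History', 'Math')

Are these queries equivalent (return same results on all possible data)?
Yes, equivalent

Both queries return: [('Bob',), ('Grace',), ('Ivan',), ('Judy',), ('Oscar',)]

Reason: OR vs IN are equivalent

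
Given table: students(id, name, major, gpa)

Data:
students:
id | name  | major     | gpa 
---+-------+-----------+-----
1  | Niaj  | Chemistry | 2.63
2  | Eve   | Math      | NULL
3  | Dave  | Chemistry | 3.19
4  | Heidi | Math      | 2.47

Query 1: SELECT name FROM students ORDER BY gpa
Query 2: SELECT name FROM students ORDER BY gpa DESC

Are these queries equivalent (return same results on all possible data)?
No, not equivalent

Query 1 returns: [('Eve',), ('Heidi',), ('Niaj',), ('Dave',)]
Query 2 returns: [('Dave',), ('Niaj',), ('Heidi',), ('Eve',)]

Reason: ASC vs DESC gives opposite ordering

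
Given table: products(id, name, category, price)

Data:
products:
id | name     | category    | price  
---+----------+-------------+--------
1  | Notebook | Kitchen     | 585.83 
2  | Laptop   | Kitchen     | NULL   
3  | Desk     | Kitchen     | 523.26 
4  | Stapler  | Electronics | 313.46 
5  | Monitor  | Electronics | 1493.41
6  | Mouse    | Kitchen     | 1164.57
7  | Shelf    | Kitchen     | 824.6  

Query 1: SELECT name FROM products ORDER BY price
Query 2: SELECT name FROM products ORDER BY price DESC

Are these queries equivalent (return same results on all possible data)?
No, not equivalent

Query 1 returns: [('Laptop',), ('Stapler',), ('Desk',), ('Notebook',), ('Shelf',), ('Mouse',), ('Monitor',)]
Query 2 returns: [('Monitor',), ('Mouse',), ('Shelf',), ('Notebook',), ('Desk',), ('Stapler',), ('Laptop',)]

Reason: ASC vs DESC gives opposite ordering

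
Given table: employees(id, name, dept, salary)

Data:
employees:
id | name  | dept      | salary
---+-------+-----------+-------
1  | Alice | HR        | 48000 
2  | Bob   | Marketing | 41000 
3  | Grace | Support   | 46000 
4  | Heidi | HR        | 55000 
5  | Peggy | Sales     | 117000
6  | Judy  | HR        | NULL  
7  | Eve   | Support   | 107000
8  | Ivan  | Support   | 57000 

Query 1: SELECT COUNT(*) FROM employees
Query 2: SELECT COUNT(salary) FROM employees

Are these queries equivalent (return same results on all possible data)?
No, not equivalent

Query 1 returns: [(8,)]
Query 2 returns: [(7,)]

Reason: COUNT(*) includes NULLs, COUNT(column) excludes them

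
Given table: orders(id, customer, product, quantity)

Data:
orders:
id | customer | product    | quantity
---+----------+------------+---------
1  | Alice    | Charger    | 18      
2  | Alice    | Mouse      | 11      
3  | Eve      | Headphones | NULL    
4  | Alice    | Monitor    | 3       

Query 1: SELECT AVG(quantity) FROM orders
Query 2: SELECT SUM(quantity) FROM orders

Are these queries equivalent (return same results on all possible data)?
No, not equivalent

Query 1 returns: [(10.666666666666666,)]
Query 2 returns: [(32,)]

Reason: AVG vs SUM give different aggregate values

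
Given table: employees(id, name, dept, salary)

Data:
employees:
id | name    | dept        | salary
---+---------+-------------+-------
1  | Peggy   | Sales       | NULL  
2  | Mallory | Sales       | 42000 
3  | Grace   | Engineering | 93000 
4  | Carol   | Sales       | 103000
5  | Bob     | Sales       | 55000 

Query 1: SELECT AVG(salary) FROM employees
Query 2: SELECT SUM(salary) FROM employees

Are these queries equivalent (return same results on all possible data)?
No, not equivalent

Query 1 returns: [(73250.0,)]
Query 2 returns: [(293000,)]

Reason: AVG vs SUM give different aggregate values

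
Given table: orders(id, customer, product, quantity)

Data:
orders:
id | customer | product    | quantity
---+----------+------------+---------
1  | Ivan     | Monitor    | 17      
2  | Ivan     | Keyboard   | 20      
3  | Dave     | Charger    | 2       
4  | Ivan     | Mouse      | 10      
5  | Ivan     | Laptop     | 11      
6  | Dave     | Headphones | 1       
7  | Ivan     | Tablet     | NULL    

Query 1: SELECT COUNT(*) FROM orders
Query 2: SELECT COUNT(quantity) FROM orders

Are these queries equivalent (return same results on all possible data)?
No, not equivalent

Query 1 returns: [(7,)]
Query 2 returns: [(6,)]

Reason: COUNT(*) includes NULLs, COUNT(column) excludes them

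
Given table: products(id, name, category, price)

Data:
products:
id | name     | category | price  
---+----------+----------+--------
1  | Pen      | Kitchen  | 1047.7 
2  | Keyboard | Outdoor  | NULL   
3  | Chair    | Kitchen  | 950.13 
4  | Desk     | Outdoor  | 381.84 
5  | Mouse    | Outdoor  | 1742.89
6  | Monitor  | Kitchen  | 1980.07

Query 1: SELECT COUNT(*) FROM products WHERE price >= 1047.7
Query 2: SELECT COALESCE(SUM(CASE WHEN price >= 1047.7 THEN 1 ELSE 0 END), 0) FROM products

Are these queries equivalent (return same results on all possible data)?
Yes, equivalent

Both queries return: [(3,)]

Reason: COUNT with WHERE vs conditional SUM (COALESCE handles empty-table NULL)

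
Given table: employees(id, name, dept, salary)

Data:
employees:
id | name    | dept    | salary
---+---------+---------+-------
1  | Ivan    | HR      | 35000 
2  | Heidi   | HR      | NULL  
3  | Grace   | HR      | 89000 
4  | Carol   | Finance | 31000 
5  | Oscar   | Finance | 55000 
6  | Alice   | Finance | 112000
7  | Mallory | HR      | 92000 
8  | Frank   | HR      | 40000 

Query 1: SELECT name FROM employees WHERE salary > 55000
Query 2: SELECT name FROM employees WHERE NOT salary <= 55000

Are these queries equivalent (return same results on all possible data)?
Yes, equivalent

Both queries return: [('Alice',), ('Grace',), ('Mallory',)]

Reason: Both filter salary > 55000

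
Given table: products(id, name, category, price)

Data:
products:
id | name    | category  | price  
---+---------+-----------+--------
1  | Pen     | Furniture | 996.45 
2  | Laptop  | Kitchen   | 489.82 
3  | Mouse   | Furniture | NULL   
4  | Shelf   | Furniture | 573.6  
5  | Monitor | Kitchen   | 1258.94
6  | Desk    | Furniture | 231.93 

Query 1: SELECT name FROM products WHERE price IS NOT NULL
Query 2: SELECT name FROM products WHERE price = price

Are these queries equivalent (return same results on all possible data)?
Yes, equivalent

Both queries return: [('Desk',), ('Laptop',), ('Monitor',), ('Pen',), ('Shelf',)]

Reason: IS NOT NULL vs self-equality (both exclude NULLs)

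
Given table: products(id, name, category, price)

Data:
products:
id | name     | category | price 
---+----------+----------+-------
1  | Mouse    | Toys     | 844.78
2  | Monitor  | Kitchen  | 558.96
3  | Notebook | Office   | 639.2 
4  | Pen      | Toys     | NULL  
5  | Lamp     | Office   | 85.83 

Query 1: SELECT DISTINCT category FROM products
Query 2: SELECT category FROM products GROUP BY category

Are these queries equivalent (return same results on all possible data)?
Yes, equivalent

Both queries return: [('Kitchen',), ('Office',), ('Toys',)]

Reason: Both get unique categorys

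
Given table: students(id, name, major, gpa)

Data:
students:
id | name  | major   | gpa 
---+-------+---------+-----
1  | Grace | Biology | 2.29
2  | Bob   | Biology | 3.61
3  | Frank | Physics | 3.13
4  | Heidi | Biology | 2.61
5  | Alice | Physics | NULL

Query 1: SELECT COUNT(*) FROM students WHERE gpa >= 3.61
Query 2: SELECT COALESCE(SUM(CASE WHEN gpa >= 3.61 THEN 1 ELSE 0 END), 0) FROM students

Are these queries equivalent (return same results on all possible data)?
Yes, equivalent

Both queries return: [(1,)]

Reason: COUNT with WHERE vs conditional SUM (COALESCE handles empty-table NULL)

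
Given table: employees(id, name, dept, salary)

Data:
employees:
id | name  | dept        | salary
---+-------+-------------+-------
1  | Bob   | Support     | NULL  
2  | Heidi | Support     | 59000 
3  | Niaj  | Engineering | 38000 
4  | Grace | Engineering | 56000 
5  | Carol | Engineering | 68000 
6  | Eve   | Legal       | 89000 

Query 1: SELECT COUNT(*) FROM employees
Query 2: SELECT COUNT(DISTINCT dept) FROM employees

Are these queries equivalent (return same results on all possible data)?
No, not equivalent

Query 1 returns: [(6,)]
Query 2 returns: [(3,)]

Reason: COUNT(*) counts rows, COUNT(DISTINCT dept) counts unique depts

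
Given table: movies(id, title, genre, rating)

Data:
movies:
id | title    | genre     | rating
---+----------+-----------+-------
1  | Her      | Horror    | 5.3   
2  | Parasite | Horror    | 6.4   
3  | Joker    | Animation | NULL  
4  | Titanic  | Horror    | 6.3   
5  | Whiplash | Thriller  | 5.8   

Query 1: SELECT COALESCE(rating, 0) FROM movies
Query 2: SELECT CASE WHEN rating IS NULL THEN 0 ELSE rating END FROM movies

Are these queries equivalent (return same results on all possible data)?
Yes, equivalent

Both queries return: [(0,), (5.3,), (5.8,), (6.3,), (6.4,)]

Reason: COALESCE vs CASE for NULL handling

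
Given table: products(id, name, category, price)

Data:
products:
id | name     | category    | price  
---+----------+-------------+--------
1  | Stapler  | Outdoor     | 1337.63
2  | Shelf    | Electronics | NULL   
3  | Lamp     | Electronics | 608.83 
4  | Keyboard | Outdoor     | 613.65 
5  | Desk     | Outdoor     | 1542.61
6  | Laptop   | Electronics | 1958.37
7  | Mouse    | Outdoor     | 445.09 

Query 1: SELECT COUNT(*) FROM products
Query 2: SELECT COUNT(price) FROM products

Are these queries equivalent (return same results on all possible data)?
No, not equivalent

Query 1 returns: [(7,)]
Query 2 returns: [(6,)]

Reason: COUNT(*) includes NULLs, COUNT(column) excludes them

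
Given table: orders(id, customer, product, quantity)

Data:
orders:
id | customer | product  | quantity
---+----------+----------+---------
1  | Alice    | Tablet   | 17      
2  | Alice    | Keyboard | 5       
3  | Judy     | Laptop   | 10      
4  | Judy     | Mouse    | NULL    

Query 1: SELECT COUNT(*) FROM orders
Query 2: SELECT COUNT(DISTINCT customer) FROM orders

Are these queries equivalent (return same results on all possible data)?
No, not equivalent

Query 1 returns: [(4,)]
Query 2 returns: [(2,)]

Reason: COUNT(*) counts rows, COUNT(DISTINCT customer) counts unique customers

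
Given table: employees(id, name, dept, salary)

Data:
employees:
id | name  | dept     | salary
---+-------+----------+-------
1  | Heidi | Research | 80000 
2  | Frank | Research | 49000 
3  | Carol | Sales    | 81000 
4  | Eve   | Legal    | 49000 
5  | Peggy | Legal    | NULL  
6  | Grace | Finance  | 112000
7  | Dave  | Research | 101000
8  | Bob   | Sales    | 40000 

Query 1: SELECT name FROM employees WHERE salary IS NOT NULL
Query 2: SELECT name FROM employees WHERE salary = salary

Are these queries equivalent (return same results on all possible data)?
Yes, equivalent

Both queries return: [('Bob',), ('Carol',), ('Dave',), ('Eve',), ('Frank',), ('Grace',), ('Heidi',)]

Reason: IS NOT NULL vs self-equality (both exclude NULLs)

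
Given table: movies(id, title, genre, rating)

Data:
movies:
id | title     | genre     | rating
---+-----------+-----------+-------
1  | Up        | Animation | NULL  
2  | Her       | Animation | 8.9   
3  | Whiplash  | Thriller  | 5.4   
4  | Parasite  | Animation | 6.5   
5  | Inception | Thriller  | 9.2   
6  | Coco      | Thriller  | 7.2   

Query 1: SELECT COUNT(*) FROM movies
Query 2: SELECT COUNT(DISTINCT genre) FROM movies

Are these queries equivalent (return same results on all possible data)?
No, not equivalent

Query 1 returns: [(6,)]
Query 2 returns: [(2,)]

Reason: COUNT(*) counts rows, COUNT(DISTINCT genre) counts unique genres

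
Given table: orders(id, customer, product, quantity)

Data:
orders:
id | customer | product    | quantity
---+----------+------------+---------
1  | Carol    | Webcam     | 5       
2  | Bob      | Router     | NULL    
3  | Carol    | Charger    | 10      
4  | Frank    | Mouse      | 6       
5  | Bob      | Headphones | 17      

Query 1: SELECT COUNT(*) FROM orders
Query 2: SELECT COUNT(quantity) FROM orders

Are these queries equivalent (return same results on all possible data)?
No, not equivalent

Query 1 returns: [(5,)]
Query 2 returns: [(4,)]

Reason: COUNT(*) includes NULLs, COUNT(column) excludes them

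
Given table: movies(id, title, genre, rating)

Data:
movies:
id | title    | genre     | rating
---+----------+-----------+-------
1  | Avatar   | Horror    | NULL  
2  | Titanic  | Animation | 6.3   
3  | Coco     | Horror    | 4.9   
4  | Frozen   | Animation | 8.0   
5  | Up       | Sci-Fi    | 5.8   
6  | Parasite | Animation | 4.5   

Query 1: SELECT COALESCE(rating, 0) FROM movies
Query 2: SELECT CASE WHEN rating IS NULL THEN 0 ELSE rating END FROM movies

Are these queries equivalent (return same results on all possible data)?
Yes, equivalent

Both queries return: [(0,), (4.5,), (4.9,), (5.8,), (6.3,), (8.0,)]

Reason: COALESCE vs CASE for NULL handling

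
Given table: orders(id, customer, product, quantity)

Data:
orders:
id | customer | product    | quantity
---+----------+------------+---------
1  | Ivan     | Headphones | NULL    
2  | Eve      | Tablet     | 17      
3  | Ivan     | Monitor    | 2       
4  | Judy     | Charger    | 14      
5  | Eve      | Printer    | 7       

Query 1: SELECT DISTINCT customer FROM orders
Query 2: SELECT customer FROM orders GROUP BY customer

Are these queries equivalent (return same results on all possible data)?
Yes, equivalent

Both queries return: [('Eve',), ('Ivan',), ('Judy',)]

Reason: Both get unique customers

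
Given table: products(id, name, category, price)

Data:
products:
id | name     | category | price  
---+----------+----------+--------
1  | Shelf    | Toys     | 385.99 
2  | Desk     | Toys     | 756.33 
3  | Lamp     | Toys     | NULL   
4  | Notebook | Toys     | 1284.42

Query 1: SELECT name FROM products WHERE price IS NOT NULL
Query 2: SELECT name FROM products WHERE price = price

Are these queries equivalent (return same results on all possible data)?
Yes, equivalent

Both queries return: [('Desk',), ('Notebook',), ('Shelf',)]

Reason: IS NOT NULL vs self-equality (both exclude NULLs)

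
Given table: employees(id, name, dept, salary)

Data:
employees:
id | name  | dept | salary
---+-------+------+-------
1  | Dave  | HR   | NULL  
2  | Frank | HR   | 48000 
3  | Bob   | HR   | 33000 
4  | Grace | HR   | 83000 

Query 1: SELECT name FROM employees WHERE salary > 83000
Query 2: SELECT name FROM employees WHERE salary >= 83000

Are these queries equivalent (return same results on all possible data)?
No, not equivalent

Query 1 returns: []
Query 2 returns: [('Grace',)]

Reason: > vs >= gives different results when salary = 83000 exists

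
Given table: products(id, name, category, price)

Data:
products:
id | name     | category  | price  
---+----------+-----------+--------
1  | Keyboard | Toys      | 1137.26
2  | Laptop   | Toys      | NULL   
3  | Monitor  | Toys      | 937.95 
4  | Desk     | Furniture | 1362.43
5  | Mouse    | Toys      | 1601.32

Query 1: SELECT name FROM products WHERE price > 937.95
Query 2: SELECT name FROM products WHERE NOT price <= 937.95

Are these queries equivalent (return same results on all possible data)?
Yes, equivalent

Both queries return: [('Desk',), ('Keyboard',), ('Mouse',)]

Reason: Both filter price > 937.95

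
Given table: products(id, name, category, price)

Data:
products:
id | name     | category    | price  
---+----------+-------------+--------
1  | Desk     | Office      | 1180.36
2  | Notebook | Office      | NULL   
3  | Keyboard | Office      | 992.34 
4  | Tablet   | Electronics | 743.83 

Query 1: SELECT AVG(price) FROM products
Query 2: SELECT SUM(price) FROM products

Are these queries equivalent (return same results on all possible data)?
No, not equivalent

Query 1 returns: [(972.1766666666666,)]
Query 2 returns: [(2916.5299999999997,)]

Reason: AVG vs SUM give different aggregate values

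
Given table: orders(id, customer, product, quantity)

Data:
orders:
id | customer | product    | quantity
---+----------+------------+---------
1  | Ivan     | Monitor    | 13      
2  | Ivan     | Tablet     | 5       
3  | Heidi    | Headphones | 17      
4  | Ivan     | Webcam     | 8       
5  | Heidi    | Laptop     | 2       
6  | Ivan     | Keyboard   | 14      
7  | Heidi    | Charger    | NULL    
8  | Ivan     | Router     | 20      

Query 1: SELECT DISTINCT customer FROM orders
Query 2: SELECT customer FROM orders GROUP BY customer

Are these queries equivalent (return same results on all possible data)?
Yes, equivalent

Both queries return: [('Heidi',), ('Ivan',)]

Reason: Both get unique customers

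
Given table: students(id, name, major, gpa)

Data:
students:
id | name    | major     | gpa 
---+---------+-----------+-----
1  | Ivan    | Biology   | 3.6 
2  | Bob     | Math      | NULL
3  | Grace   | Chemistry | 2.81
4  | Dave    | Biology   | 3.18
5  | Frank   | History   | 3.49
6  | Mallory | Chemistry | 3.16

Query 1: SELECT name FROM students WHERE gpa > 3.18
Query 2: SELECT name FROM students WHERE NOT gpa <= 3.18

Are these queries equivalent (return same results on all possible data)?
Yes, equivalent

Both queries return: [('Frank',), ('Ivan',)]

Reason: Both filter gpa > 3.18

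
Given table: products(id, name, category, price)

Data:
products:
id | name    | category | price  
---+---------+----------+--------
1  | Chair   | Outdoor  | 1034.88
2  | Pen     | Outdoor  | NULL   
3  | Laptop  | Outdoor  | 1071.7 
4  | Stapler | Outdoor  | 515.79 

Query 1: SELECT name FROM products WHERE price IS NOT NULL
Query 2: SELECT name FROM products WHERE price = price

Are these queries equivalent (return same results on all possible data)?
Yes, equivalent

Both queries return: [('Chair',), ('Laptop',), ('Stapler',)]

Reason: IS NOT NULL vs self-equality (both exclude NULLs)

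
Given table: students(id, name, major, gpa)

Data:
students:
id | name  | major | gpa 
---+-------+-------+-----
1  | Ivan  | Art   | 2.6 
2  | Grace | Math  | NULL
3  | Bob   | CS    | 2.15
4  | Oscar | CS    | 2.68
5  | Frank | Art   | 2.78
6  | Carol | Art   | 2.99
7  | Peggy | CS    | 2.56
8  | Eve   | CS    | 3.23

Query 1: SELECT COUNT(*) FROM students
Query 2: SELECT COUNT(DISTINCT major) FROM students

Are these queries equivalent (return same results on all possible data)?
No, not equivalent

Query 1 returns: [(8,)]
Query 2 returns: [(3,)]

Reason: COUNT(*) counts rows, COUNT(DISTINCT major) counts unique majors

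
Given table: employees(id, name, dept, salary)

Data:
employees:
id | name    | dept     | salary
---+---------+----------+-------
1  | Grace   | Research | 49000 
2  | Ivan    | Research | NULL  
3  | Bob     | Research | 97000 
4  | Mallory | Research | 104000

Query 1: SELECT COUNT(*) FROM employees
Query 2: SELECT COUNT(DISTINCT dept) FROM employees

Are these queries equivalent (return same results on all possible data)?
No, not equivalent

Query 1 returns: [(4,)]
Query 2 returns: [(1,)]

Reason: COUNT(*) counts rows, COUNT(DISTINCT dept) counts unique depts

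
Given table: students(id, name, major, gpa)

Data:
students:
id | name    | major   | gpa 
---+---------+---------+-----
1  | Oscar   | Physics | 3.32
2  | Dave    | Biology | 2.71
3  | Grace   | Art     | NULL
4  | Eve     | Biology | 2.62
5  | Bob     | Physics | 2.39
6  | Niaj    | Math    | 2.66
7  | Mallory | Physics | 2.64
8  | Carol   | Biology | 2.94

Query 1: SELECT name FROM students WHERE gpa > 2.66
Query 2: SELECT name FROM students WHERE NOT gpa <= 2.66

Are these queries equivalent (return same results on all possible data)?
Yes, equivalent

Both queries return: [('Carol',), ('Dave',), ('Oscar',)]

Reason: Both filter gpa > 2.66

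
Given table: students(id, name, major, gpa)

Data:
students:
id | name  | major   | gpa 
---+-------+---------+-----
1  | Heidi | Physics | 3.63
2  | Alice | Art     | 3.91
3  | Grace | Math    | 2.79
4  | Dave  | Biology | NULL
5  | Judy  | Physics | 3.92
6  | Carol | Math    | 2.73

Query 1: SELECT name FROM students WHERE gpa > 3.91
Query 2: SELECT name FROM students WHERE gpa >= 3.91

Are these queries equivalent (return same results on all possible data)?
No, not equivalent

Query 1 returns: [('Judy',)]
Query 2 returns: [('Alice',), ('Judy',)]

Reason: > vs >= gives different results when gpa = 3.91 exists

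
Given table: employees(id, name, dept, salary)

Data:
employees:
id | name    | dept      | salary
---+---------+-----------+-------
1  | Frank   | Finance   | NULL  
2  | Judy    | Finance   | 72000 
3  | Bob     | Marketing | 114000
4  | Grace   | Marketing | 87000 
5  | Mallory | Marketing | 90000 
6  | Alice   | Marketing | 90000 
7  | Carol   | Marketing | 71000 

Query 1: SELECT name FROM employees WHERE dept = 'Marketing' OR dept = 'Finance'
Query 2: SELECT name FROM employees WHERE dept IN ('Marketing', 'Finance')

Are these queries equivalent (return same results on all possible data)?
Yes, equivalent

Both queries return: [('Alice',), ('Bob',), ('Carol',), ('Frank',), ('Grace',), ('Judy',), ('Mallory',)]

Reason: OR vs IN are equivalent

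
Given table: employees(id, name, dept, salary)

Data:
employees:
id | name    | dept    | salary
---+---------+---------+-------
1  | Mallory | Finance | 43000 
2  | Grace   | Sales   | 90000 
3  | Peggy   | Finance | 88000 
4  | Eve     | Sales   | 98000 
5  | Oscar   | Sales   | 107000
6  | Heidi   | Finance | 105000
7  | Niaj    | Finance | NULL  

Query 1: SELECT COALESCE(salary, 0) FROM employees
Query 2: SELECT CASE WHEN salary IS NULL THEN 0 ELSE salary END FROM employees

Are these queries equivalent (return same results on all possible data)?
Yes, equivalent

Both queries return: [(0,), (43000,), (88000,), (90000,), (98000,), (105000,), (107000,)]

Reason: COALESCE vs CASE for NULL handling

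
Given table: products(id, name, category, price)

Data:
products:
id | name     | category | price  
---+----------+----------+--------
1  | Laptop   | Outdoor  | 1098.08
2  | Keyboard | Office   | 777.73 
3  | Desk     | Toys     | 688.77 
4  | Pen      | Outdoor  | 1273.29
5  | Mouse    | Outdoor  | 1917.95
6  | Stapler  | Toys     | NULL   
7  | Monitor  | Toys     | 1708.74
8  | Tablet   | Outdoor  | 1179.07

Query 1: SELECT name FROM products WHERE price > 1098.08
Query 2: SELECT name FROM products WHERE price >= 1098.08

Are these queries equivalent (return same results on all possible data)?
No, not equivalent

Query 1 returns: [('Pen',), ('Mouse',), ('Monitor',), ('Tablet',)]
Query 2 returns: [('Laptop',), ('Pen',), ('Mouse',), ('Monitor',), ('Tablet',)]

Reason: > vs >= gives different results when price = 1098.08 exists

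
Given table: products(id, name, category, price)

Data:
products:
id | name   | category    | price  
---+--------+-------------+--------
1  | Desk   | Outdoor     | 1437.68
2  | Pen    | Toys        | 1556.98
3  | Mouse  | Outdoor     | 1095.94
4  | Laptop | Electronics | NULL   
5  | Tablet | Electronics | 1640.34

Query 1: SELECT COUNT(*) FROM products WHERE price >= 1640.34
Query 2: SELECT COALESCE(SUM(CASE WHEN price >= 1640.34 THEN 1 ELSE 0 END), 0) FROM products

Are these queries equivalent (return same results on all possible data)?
Yes, equivalent

Both queries return: [(1,)]

Reason: COUNT with WHERE vs conditional SUM (COALESCE handles empty-table NULL)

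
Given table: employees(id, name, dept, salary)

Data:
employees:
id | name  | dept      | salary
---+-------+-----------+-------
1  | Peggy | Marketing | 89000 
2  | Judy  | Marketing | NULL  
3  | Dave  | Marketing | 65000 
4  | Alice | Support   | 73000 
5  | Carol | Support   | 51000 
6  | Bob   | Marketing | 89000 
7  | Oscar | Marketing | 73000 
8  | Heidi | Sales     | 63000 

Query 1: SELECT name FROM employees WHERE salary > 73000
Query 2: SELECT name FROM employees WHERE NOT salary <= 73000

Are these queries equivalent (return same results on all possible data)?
Yes, equivalent

Both queries return: [('Bob',), ('Peggy',)]

Reason: Both filter salary > 73000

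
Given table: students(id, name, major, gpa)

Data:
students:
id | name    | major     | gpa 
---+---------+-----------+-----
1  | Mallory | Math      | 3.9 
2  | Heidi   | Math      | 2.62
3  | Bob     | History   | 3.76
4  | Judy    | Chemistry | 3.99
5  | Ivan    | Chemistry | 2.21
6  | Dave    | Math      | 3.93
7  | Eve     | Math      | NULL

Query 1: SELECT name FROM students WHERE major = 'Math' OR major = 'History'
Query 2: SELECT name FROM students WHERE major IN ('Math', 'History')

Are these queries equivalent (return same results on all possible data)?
Yes, equivalent

Both queries return: [('Bob',), ('Dave',), ('Eve',), ('Heidi',), ('Mallory',)]

Reason: OR vs IN are equivalent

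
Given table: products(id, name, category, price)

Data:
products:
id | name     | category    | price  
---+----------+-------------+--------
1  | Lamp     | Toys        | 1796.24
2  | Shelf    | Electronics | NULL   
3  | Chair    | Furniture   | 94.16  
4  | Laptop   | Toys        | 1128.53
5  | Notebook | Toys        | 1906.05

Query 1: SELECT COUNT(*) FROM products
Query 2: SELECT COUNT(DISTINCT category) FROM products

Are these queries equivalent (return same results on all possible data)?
No, not equivalent

Query 1 returns: [(5,)]
Query 2 returns: [(3,)]

Reason: COUNT(*) counts rows, COUNT(DISTINCT category) counts unique categorys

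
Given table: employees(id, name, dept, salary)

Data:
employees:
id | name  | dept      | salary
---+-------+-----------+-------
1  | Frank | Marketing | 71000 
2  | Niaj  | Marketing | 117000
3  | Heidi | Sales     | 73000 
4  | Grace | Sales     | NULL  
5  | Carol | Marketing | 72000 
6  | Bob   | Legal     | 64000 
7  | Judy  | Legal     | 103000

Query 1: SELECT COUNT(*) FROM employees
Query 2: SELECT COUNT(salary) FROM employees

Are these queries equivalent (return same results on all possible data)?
No, not equivalent

Query 1 returns: [(7,)]
Query 2 returns: [(6,)]

Reason: COUNT(*) includes NULLs, COUNT(column) excludes them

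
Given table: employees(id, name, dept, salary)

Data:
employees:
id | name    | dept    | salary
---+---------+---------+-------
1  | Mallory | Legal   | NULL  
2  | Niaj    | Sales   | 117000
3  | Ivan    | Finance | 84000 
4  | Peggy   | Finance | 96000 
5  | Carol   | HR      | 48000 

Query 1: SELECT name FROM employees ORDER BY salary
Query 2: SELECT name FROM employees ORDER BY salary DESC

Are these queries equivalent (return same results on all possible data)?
No, not equivalent

Query 1 returns: [('Mallory',), ('Carol',), ('Ivan',), ('Peggy',), ('Niaj',)]
Query 2 returns: [('Niaj',), ('Peggy',), ('Ivan',), ('Carol',), ('Mallory',)]

Reason: ASC vs DESC gives opposite ordering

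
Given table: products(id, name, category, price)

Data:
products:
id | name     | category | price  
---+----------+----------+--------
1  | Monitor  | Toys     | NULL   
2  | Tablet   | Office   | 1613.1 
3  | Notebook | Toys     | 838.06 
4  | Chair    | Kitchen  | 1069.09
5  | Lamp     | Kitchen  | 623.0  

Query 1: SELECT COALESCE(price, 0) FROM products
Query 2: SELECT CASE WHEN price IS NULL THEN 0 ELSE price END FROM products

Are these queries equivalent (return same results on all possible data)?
Yes, equivalent

Both queries return: [(0,), (623.0,), (838.06,), (1069.09,), (1613.1,)]

Reason: COALESCE vs CASE for NULL handling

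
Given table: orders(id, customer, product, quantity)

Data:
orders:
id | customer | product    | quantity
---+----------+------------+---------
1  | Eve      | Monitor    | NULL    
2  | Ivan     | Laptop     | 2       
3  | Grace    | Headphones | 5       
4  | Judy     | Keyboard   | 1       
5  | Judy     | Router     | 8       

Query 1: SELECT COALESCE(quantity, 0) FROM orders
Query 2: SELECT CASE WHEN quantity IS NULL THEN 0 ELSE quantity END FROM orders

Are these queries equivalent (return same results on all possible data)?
Yes, equivalent

Both queries return: [(0,), (1,), (2,), (5,), (8,)]

Reason: COALESCE vs CASE for NULL handling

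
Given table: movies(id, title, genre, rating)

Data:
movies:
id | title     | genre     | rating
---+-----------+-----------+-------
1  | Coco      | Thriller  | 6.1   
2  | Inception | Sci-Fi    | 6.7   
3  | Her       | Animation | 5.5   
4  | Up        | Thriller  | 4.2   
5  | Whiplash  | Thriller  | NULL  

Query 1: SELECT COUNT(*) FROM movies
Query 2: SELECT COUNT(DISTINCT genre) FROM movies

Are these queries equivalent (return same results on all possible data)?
No, not equivalent

Query 1 returns: [(5,)]
Query 2 returns: [(3,)]

Reason: COUNT(*) counts rows, COUNT(DISTINCT genre) counts unique genres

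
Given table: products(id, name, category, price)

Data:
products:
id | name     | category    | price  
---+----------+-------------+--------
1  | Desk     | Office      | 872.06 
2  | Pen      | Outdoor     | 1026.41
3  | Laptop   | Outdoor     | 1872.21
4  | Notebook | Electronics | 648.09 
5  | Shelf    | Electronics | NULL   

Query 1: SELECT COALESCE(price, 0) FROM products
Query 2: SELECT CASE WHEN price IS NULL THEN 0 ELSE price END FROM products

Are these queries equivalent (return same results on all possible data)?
Yes, equivalent

Both queries return: [(0,), (648.09,), (872.06,), (1026.41,), (1872.21,)]

Reason: COALESCE vs CASE for NULL handling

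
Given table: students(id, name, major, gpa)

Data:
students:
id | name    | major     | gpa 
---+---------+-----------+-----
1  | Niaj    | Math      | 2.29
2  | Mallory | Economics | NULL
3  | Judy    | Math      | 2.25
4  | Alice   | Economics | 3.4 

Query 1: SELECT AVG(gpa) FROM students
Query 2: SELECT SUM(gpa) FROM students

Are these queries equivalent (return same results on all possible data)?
No, not equivalent

Query 1 returns: [(2.6466666666666665,)]
Query 2 returns: [(7.9399999999999995,)]

Reason: AVG vs SUM give different aggregate values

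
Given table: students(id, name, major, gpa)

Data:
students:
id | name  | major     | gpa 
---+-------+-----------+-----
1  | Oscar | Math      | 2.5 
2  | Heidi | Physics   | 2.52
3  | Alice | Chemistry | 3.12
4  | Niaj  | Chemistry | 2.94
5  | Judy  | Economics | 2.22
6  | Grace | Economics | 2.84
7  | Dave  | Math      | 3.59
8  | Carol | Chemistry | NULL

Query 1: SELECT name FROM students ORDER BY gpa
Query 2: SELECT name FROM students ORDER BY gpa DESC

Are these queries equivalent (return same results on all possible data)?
No, not equivalent

Query 1 returns: [('Carol',), ('Judy',), ('Oscar',), ('Heidi',), ('Grace',), ('Niaj',), ('Alice',), ('Dave',)]
Query 2 returns: [('Dave',), ('Alice',), ('Niaj',), ('Grace',), ('Heidi',), ('Oscar',), ('Judy',), ('Carol',)]

Reason: ASC vs DESC gives opposite ordering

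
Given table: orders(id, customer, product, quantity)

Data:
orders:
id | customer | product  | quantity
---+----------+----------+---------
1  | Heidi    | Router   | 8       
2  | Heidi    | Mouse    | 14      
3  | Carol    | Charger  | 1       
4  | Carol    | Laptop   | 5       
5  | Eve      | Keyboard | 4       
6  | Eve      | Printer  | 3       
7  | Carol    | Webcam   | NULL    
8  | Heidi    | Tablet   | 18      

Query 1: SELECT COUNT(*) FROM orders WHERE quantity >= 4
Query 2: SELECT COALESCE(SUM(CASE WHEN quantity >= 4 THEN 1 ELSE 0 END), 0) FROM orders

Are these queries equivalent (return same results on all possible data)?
Yes, equivalent

Both queries return: [(5,)]

Reason: COUNT with WHERE vs conditional SUM (COALESCE handles empty-table NULL)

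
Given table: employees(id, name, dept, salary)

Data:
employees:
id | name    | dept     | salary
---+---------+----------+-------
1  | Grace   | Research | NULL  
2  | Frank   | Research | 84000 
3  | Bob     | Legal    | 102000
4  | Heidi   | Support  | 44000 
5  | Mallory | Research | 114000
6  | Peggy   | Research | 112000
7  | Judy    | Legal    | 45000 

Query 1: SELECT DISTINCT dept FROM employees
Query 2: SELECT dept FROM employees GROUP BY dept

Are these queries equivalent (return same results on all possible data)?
Yes, equivalent

Both queries return: [('Legal',), ('Research',), ('Support',)]

Reason: Both get unique depts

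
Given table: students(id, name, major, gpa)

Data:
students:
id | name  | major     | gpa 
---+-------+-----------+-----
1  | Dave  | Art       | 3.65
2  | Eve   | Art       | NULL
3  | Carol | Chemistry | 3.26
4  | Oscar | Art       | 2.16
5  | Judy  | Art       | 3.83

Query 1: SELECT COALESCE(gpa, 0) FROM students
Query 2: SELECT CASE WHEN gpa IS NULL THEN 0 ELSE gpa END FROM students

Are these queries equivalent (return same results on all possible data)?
Yes, equivalent

Both queries return: [(0,), (2.16,), (3.26,), (3.65,), (3.83,)]

Reason: COALESCE vs CASE for NULL handling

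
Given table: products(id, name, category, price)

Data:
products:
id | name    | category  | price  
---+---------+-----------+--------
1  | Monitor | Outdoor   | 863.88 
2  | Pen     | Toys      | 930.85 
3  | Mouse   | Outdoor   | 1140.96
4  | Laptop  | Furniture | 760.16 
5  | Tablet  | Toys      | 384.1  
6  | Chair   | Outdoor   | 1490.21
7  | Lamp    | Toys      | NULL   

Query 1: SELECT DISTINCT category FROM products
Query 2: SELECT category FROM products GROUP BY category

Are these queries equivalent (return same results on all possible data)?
Yes, equivalent

Both queries return: [('Furniture',), ('Outdoor',), ('Toys',)]

Reason: Both get unique categorys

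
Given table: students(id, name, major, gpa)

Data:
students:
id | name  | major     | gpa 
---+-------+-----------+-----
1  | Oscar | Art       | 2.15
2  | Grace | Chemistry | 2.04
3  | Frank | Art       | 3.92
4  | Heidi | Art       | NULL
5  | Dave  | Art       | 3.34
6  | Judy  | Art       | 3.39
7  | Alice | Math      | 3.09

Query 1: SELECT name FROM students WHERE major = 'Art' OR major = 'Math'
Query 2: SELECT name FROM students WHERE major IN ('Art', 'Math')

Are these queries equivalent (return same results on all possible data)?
Yes, equivalent

Both queries return: [('Alice',), ('Dave',), ('Frank',), ('Heidi',), ('Judy',), ('Oscar',)]

Reason: OR vs IN are equivalent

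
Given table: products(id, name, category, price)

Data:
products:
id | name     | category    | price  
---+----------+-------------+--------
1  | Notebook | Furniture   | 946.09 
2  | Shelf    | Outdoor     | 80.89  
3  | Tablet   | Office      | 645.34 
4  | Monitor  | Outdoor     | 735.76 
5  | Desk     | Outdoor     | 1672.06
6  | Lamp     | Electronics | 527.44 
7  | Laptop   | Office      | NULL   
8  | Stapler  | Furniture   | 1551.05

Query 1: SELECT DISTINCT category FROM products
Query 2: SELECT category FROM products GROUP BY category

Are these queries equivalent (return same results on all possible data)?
Yes, equivalent

Both queries return: [('Electronics',), ('Furniture',), ('Office',), ('Outdoor',)]

Reason: Both get unique categorys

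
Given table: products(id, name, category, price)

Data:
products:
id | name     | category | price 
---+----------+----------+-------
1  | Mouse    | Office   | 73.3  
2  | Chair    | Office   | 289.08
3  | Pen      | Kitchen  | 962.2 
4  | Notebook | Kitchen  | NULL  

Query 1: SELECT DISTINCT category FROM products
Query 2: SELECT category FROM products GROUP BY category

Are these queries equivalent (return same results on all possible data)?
Yes, equivalent

Both queries return: [('Kitchen',), ('Office',)]

Reason: Both get unique categorys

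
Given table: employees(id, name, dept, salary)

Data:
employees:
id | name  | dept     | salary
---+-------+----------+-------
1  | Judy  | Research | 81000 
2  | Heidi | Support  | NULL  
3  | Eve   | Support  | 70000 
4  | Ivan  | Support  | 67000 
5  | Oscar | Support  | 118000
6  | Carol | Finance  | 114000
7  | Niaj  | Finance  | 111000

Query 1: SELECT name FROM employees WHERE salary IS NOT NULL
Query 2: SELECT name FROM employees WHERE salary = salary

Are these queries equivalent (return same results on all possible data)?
Yes, equivalent

Both queries return: [('Carol',), ('Eve',), ('Ivan',), ('Judy',), ('Niaj',), ('Oscar',)]

Reason: IS NOT NULL vs self-equality (both exclude NULLs)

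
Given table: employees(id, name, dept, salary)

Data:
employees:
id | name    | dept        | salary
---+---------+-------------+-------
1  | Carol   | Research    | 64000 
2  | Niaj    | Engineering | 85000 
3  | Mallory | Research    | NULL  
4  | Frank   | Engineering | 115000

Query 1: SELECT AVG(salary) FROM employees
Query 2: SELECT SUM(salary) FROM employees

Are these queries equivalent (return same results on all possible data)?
No, not equivalent

Query 1 returns: [(88000.0,)]
Query 2 returns: [(264000,)]

Reason: AVG vs SUM give different aggregate values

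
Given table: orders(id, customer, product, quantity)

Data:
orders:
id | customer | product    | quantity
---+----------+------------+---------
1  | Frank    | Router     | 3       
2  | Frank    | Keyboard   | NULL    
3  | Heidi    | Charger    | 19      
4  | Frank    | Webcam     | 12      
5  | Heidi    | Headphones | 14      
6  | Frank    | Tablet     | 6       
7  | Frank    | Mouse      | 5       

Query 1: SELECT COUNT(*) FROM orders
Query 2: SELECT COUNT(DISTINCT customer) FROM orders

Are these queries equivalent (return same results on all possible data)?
No, not equivalent

Query 1 returns: [(7,)]
Query 2 returns: [(2,)]

Reason: COUNT(*) counts rows, COUNT(DISTINCT customer) counts unique customers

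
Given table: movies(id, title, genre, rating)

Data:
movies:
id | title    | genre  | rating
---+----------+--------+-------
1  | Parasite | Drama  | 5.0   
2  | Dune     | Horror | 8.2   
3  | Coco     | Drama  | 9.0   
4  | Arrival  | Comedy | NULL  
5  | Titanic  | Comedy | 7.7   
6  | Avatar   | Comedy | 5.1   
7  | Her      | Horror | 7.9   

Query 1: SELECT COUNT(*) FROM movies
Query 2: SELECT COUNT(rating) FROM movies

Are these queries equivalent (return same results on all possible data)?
No, not equivalent

Query 1 returns: [(7,)]
Query 2 returns: [(6,)]

Reason: COUNT(*) includes NULLs, COUNT(column) excludes them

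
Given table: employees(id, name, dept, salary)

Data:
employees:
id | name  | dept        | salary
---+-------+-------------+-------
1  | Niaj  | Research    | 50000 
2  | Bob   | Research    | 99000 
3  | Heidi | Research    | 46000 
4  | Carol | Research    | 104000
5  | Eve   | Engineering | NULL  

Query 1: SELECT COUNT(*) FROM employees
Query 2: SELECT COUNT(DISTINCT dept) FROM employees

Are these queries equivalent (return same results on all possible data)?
No, not equivalent

Query 1 returns: [(5,)]
Query 2 returns: [(2,)]

Reason: COUNT(*) counts rows, COUNT(DISTINCT dept) counts unique depts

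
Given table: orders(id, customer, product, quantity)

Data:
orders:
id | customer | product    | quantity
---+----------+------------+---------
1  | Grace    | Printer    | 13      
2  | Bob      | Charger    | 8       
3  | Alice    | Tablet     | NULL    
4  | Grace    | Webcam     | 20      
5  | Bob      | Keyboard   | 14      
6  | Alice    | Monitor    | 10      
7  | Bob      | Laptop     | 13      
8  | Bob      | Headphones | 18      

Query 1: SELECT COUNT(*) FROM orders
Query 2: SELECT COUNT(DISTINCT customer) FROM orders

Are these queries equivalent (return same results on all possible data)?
No, not equivalent

Query 1 returns: [(8,)]
Query 2 returns: [(3,)]

Reason: COUNT(*) counts rows, COUNT(DISTINCT customer) counts unique customers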